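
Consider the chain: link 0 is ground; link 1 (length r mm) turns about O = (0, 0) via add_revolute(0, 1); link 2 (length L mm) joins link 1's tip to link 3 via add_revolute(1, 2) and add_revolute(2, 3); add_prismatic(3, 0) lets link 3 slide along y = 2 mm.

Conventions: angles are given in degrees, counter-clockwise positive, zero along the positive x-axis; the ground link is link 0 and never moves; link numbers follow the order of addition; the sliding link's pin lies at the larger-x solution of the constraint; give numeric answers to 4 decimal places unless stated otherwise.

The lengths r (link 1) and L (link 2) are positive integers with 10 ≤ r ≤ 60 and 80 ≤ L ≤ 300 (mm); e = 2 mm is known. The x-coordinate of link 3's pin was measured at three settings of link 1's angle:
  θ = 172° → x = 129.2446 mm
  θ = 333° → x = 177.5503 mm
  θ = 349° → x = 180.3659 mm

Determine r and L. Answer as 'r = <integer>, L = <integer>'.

constraint per measurement: (x − r cos θ)² + (r sin θ − e)² = L²
subtracting the θ₁ and θ₂ equations cancels the r² and L² terms:
r = (x₁² − x₂²) / (2[(x₁cos θ₁ + e sin θ₁) − (x₂cos θ₂ + e sin θ₂)]) = 26.0000 → r = 26
L² = (x₁ − r cos θ₁)² + (r sin θ₁ − e)² = 24025.0062 → L = 155.0000 → L = 155
check at θ₃=349°: x = 180.3659 (printed 180.3659) ✓

r = 26, L = 155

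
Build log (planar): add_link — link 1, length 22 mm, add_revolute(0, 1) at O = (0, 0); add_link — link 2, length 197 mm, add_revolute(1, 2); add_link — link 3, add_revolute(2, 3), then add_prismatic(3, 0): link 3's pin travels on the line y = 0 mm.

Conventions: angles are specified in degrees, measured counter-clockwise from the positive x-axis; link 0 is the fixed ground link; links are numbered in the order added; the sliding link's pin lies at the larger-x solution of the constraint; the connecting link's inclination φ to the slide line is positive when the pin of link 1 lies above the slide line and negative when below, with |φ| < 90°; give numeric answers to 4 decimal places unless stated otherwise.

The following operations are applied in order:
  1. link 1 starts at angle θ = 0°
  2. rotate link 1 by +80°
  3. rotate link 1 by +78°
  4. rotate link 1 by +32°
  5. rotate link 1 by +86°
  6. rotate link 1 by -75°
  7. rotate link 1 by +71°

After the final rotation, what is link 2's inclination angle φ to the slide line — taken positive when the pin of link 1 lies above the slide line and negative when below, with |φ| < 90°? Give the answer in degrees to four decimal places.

geometry: r = 22 mm, L = 197 mm, e = 0 mm; θ starts at 0°
rotate link 1 by +80°: θ ← 0° +80° = 80°
rotate link 1 by +78°: θ ← 80° +78° = 158°
rotate link 1 by +32°: θ ← 158° +32° = 190°
rotate link 1 by +86°: θ ← 190° +86° = 276°
rotate link 1 by -75°: θ ← 276° -75° = 201°
rotate link 1 by +71°: θ ← 201° +71° = 272°
h = r sin θ − e = -21.986598 − 0 = -21.986598
sin φ = h / L = -21.986598 / 197 = -0.11160710
φ = arcsin(-0.11160710) = -6.407966°

-6.4080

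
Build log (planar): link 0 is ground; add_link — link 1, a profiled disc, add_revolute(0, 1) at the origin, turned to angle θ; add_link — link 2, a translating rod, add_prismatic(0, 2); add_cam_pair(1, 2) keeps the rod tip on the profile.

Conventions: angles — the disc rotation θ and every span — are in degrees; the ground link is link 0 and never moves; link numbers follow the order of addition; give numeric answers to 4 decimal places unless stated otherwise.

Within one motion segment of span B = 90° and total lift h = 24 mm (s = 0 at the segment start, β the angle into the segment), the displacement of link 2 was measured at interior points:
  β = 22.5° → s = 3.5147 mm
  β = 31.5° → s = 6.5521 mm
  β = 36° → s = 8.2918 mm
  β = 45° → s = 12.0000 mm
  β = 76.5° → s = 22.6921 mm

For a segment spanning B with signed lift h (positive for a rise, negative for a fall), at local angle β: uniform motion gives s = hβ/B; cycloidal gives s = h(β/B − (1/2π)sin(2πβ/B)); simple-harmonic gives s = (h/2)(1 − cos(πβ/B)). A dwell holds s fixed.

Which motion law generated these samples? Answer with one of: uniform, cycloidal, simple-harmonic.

candidates at β/B = r: uniform s = h·r (linear in β); cycloidal s = h·(r − sin(2πr)/(2π)); simple-harmonic s = (h/2)(1 − cos(πr))
β=22.5°: printed 3.5147 | uniform 6.0000, cycloidal 2.1803, simple-harmonic 3.5147
β=31.5°: printed 6.5521 | uniform 8.4000, cycloidal 5.3098, simple-harmonic 6.5521
β=36°: printed 8.2918 | uniform 9.6000, cycloidal 7.3548, simple-harmonic 8.2918
β=45°: printed 12.0000 | uniform 12.0000, cycloidal 12.0000, simple-harmonic 12.0000
β=76.5°: printed 22.6921 | uniform 20.4000, cycloidal 23.4902, simple-harmonic 22.6921
only one law matches every sample → simple-harmonic

simple-harmonic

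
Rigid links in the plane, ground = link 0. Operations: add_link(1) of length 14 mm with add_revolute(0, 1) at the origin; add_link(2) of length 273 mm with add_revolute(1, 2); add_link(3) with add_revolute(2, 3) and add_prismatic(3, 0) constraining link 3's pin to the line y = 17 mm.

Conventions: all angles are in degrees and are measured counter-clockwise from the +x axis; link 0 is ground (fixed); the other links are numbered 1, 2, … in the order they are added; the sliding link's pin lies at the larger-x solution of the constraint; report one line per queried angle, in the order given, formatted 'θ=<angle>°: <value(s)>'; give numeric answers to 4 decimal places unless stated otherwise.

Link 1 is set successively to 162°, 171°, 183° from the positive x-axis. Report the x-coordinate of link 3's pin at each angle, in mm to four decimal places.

geometry: r = 14 mm, L = 273 mm, e = 17 mm
θ=162°: crank pin P = (r cos θ, r sin θ) = (-13.314791, 4.326238)
θ=162°: h = r sin θ − e = 4.326238 − 17 = -12.673762
θ=162°: x = r cos θ + √(L² − h²) = -13.314791 + 272.705658 = 259.390866
θ=171°: crank pin P = (r cos θ, r sin θ) = (-13.827637, 2.190083)
θ=171°: h = r sin θ − e = 2.190083 − 17 = -14.809917
θ=171°: x = r cos θ + √(L² − h²) = -13.827637 + 272.597994 = 258.770357
θ=183°: crank pin P = (r cos θ, r sin θ) = (-13.980813, -0.732703)
θ=183°: h = r sin θ − e = -0.732703 − 17 = -17.732703
θ=183°: x = r cos θ + √(L² − h²) = -13.980813 + 272.423478 = 258.442664

θ=162°: 259.3909
θ=171°: 258.7704
θ=183°: 258.4427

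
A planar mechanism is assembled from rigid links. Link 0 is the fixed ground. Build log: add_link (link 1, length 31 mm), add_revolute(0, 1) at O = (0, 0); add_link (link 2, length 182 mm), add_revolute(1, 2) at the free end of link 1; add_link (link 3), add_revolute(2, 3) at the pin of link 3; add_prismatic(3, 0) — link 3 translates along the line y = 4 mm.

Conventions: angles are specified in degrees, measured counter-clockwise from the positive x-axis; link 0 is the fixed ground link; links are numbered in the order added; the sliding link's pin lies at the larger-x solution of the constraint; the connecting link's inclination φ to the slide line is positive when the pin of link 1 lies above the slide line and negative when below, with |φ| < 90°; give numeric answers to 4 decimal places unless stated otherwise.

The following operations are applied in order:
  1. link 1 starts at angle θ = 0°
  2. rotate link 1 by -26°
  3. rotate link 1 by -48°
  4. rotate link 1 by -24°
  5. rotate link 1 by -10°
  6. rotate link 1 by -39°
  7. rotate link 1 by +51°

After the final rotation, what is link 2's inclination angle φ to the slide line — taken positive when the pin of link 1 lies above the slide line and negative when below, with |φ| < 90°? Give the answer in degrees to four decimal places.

geometry: r = 31 mm, L = 182 mm, e = 4 mm; θ starts at 0°
rotate link 1 by -26°: θ ← 0° -26° = -26°
rotate link 1 by -48°: θ ← -26° -48° = -74°
rotate link 1 by -24°: θ ← -74° -24° = -98°
rotate link 1 by -10°: θ ← -98° -10° = -108°
rotate link 1 by -39°: θ ← -108° -39° = -147°
rotate link 1 by +51°: θ ← -147° +51° = -96°
h = r sin θ − e = -30.830179 − 4 = -34.830179
sin φ = h / L = -34.830179 / 182 = -0.19137461
φ = arcsin(-0.19137461) = -11.033016°

-11.0330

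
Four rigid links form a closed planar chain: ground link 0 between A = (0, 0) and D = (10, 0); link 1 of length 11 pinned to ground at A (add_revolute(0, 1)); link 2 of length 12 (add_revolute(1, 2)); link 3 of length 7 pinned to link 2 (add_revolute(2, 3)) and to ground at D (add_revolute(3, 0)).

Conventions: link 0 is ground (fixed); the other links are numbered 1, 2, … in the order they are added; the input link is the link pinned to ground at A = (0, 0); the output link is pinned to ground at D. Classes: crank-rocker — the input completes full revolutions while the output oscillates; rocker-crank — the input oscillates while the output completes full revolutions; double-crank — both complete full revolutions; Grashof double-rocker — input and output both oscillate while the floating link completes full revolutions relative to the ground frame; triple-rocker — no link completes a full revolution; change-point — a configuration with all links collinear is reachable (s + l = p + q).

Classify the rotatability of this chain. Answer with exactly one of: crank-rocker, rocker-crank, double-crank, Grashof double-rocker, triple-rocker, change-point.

lengths: ground=10, input=11, coupler=12, output=7
sorted: s=7 (shortest), l=12 (longest), p+q=21
s + l = 19 vs p + q = 21
s + l < p + q (Grashof) with shortest = output link → rocker-crank

rocker-crank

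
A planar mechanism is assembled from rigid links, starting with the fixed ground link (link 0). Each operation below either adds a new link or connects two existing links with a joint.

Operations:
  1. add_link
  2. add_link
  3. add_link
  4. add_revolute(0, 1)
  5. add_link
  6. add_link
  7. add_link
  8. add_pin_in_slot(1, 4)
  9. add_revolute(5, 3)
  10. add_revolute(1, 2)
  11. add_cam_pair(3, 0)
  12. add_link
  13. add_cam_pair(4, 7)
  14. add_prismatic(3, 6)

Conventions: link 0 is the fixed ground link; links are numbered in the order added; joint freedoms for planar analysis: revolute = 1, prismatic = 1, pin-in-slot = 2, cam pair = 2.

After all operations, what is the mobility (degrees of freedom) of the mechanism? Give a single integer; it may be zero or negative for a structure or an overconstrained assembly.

link 0 = ground. State L|J1|J2 = 1|0|0
+link1  2|0|0
+link2  3|0|0
+link3  4|0|0
R(0,1) f=1→J1  4|1|0
+link4  5|1|0
+link5  6|1|0
+link6  7|1|0
PS(1,4) f=2→J2  7|1|1
R(5,3) f=1→J1  7|2|1
R(1,2) f=1→J1  7|3|1
C(3,0) f=2→J2  7|3|2
+link7  8|3|2
C(4,7) f=2→J2  8|3|3
P(3,6) f=1→J1  8|4|3
M = 3(8−1)−2·4−3 = 21−8−3 = 10

M = 10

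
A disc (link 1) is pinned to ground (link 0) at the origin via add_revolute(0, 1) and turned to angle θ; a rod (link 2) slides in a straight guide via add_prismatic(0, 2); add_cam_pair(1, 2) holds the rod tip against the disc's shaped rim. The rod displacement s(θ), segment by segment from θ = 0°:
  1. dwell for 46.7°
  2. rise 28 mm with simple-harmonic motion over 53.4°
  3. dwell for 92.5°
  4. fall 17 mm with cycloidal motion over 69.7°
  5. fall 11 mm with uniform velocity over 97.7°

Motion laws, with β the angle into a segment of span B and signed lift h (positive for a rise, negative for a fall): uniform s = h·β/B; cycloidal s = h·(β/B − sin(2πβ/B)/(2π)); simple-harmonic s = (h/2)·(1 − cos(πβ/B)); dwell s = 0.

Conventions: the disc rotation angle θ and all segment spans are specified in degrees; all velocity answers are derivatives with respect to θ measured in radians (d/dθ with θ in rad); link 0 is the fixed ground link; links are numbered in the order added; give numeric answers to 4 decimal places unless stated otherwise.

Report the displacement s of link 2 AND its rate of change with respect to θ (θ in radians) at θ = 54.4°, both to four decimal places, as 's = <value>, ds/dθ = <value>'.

segment 1 (0° to 46.7°, dwell): s unchanged at 0.0000
θ = 54.4° falls in segment 2 (46.7° to 100.1°, simple-harmonic, h = 28): β = 54.4 − 46.7 = 7.7°, B = 53.4°; Δs = 28/2·(1 − cos(π·0.1442)) = 1.4121; s = 0.0000 + 1.4121 = 1.4121
velocity in seg [46.7°–100.1°] (simple-harmonic), θ in radians: β = 7.7° = 0.1344 rad, B = 53.4° = 0.9320 rad; ds/dθ = (πh/(2B)) sin(πβ/B) = (π·28/(2·0.9320)) sin(π·0.1442) = 20.653900 mm/rad

s = 1.4121, ds/dθ = 20.6539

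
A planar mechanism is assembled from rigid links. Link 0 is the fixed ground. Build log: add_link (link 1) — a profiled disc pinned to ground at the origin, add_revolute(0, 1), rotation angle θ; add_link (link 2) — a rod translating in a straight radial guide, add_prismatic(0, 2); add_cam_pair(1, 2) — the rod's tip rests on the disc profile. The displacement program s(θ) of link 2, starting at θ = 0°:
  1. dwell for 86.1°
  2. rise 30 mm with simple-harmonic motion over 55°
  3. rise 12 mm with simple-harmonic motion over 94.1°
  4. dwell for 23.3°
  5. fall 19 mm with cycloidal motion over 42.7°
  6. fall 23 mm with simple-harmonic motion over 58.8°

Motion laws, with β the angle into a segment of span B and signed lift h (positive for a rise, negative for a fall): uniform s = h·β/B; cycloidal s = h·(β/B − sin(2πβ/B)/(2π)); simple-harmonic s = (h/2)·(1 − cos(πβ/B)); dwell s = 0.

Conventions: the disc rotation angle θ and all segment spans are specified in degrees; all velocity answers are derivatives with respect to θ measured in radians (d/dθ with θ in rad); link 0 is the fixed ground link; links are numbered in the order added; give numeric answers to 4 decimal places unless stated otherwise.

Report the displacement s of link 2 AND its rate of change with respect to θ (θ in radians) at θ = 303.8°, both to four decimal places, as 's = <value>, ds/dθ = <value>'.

seg 1 [0°–86.1°] dwell: s stays 0.0000
seg 2 [86.1°–141.1°] simple-harmonic, h=30: full span → s += 30 → s = 30.0000
seg 3 [141.1°–235.2°] simple-harmonic, h=12: full span → s += 12 → s = 42.0000
seg 4 [235.2°–258.5°] dwell: s stays 42.0000
seg 5 [258.5°–301.2°] cycloidal, h=-19: full span → s += -19 → s = 23.0000
seg 6 [301.2°–360°] simple-harmonic, h=-23: θ=303.8° here. β=2.6, B=58.8. -23/2·(1 − cos(π·0.0442)) = -0.1108 → s = 22.8892
velocity in seg [301.2°–360°] (simple-harmonic), θ in radians: β = 2.6° = 0.0454 rad, B = 58.8° = 1.0263 rad; ds/dθ = (πh/(2B)) sin(πβ/B) = (π·(-23)/(2·1.0263)) sin(π·0.0442) = -4.874625 mm/rad

s = 22.8892, ds/dθ = -4.8746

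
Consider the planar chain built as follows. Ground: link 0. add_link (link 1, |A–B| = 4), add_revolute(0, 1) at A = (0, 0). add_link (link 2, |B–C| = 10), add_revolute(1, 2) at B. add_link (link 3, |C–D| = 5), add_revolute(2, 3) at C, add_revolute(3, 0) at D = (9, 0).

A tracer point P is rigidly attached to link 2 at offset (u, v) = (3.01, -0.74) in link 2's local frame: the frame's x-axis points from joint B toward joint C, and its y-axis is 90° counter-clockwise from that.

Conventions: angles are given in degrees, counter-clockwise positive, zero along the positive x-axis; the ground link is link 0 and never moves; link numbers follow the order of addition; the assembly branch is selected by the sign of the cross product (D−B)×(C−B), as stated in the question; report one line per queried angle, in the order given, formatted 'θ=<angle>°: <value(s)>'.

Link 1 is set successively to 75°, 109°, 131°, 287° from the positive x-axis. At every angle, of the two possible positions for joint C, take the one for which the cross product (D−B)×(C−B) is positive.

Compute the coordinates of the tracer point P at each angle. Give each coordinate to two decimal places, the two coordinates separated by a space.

A=(0,0), D=(9.00,0)
θ=75°: B = A + 4.00·(cos75°, sin75°) = (1.0353, 3.8637)
θ=75°: |BD| = 8.8524
θ=75°: circle(B,10.00) ∩ circle(D,5.00): a=8.6623, h=4.9964
θ=75°:   candidates: C₊=(11.0097,4.5783) cross=44.230; C₋=(6.6483,-4.4124) cross=-44.230
θ=75°:   branch + wants cross > 0 → take C=(11.0097,4.5783) (cross=44.230)
θ=75°: ex = (C−B)/|BC| = (0.9974,0.0715); ey = (-0.0715,0.9974)
θ=75°: P = B + 3.01·ex + -0.74·ey = (4.0905,3.3407)
θ=109°: B = A + 4.00·(cos109°, sin109°) = (-1.3023, 3.7821)
θ=109°: |BD| = 10.9746
θ=109°: circle(B,10.00) ∩ circle(D,5.00): a=8.9043, h=4.5513
θ=109°:   candidates: C₊=(8.6250,4.9859) cross=49.948; C₋=(5.4881,-3.5590) cross=-49.948
θ=109°:   branch + wants cross > 0 → take C=(8.6250,4.9859) (cross=49.948)
θ=109°: ex = (C−B)/|BC| = (0.9927,0.1204); ey = (-0.1204,0.9927)
θ=109°: P = B + 3.01·ex + -0.74·ey = (1.7749,3.4098)
θ=131°: B = A + 4.00·(cos131°, sin131°) = (-2.6242, 3.0188)
θ=131°: |BD| = 12.0098
θ=131°: circle(B,10.00) ∩ circle(D,5.00): a=9.1274, h=4.0855
θ=131°:   candidates: C₊=(7.2370,4.6789) cross=49.066; C₋=(5.1831,-3.2298) cross=-49.066
θ=131°:   branch + wants cross > 0 → take C=(7.2370,4.6789) (cross=49.066)
θ=131°: ex = (C−B)/|BC| = (0.9861,0.1660); ey = (-0.1660,0.9861)
θ=131°: P = B + 3.01·ex + -0.74·ey = (0.4668,2.7888)
θ=287°: B = A + 4.00·(cos287°, sin287°) = (1.1695, -3.8252)
θ=287°: |BD| = 8.7149
θ=287°: circle(B,10.00) ∩ circle(D,5.00): a=8.6604, h=4.9997
θ=287°:   candidates: C₊=(6.7565,4.4684) cross=43.572; C₋=(11.1456,-4.5162) cross=-43.572
θ=287°:   branch + wants cross > 0 → take C=(6.7565,4.4684) (cross=43.572)
θ=287°: ex = (C−B)/|BC| = (0.5587,0.8294); ey = (-0.8294,0.5587)
θ=287°: P = B + 3.01·ex + -0.74·ey = (3.4649,-1.7423)

θ=75°: 4.09 3.34
θ=109°: 1.77 3.41
θ=131°: 0.47 2.79
θ=287°: 3.46 -1.74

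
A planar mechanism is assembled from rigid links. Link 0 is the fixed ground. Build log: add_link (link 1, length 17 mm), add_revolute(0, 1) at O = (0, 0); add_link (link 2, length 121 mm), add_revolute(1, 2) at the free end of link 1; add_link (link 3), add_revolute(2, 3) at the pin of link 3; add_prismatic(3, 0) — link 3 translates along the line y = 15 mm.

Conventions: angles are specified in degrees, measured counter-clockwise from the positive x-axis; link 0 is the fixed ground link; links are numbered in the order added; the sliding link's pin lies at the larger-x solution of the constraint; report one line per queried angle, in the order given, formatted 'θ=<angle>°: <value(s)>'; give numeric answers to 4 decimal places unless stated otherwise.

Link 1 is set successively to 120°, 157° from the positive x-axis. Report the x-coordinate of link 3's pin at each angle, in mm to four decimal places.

geometry: r = 17 mm, L = 121 mm, e = 15 mm
θ=120°: crank pin P = (r cos θ, r sin θ) = (-8.500000, 14.722432)
θ=120°: h = r sin θ − e = 14.722432 − 15 = -0.277568
θ=120°: x = r cos θ + √(L² − h²) = -8.500000 + 120.999682 = 112.499682
θ=157°: crank pin P = (r cos θ, r sin θ) = (-15.648583, 6.642429)
θ=157°: h = r sin θ − e = 6.642429 − 15 = -8.357571
θ=157°: x = r cos θ + √(L² − h²) = -15.648583 + 120.711023 = 105.062440

θ=120°: 112.4997
θ=157°: 105.0624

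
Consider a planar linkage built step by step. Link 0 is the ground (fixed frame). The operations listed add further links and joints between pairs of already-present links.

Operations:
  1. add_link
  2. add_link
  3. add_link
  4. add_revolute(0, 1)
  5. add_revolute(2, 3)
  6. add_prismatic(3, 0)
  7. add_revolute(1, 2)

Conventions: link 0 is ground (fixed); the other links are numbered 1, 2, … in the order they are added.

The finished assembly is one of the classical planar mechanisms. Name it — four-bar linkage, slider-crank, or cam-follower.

links: 4 (incl. ground); joints: 3 revolute, 1 prismatic, 0 higher (cam) pair, forming one closed loop
4 links, 3 revolutes + 1 prismatic in one loop → slider-crank

slider-crank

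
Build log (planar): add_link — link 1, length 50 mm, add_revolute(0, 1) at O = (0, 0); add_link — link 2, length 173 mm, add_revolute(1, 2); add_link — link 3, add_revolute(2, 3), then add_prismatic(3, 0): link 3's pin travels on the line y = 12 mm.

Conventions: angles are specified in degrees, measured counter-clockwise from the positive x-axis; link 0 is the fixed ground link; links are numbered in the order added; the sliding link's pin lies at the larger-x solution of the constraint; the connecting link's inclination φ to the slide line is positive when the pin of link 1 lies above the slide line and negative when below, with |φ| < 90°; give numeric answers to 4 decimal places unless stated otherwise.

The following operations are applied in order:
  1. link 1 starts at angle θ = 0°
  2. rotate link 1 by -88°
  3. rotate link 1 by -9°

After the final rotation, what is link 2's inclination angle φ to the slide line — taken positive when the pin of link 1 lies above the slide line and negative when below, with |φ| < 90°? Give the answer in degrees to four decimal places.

geometry: r = 50 mm, L = 173 mm, e = 12 mm; θ starts at 0°
rotate link 1 by -88°: θ ← 0° -88° = -88°
rotate link 1 by -9°: θ ← -88° -9° = -97°
h = r sin θ − e = -49.627308 − 12 = -61.627308
sin φ = h / L = -61.627308 / 173 = -0.35622721
φ = arcsin(-0.35622721) = -20.868676°

-20.8687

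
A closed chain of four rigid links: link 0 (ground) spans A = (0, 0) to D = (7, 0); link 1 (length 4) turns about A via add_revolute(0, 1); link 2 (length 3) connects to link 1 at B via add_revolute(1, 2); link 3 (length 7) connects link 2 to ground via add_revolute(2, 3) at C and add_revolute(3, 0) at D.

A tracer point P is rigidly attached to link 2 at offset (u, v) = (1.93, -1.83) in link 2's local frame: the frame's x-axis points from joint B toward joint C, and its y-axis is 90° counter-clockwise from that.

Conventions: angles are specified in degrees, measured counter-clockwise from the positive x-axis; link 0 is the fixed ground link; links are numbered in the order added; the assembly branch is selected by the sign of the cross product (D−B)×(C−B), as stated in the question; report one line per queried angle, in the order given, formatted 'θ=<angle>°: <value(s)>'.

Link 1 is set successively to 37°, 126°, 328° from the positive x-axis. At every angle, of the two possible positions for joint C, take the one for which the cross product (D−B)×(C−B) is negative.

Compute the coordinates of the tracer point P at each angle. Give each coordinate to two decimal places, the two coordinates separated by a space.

A=(0,0), D=(7.00,0)
θ=37°: B = A + 4.00·(cos37°, sin37°) = (3.1945, 2.4073)
θ=37°: |BD| = 4.5029
θ=37°: circle(B,3.00) ∩ circle(D,7.00): a=-2.1901, h=2.0503
θ=37°:   candidates: C₊=(2.4398,5.3108) cross=9.232; C₋=(0.2476,1.8454) cross=-9.232
θ=37°:   branch - wants cross < 0 → take C=(0.2476,1.8454) (cross=-9.232)
θ=37°: ex = (C−B)/|BC| = (-0.9823,-0.1873); ey = (0.1873,-0.9823)
θ=37°: P = B + 1.93·ex + -1.83·ey = (0.9560,3.8434)
θ=126°: B = A + 4.00·(cos126°, sin126°) = (-2.3511, 3.2361)
θ=126°: |BD| = 9.8953
θ=126°: circle(B,3.00) ∩ circle(D,7.00): a=2.9265, h=0.6602
θ=126°:   candidates: C₊=(0.6303,2.9029) cross=6.533; C₋=(0.1985,1.6551) cross=-6.533
θ=126°:   branch - wants cross < 0 → take C=(0.1985,1.6551) (cross=-6.533)
θ=126°: ex = (C−B)/|BC| = (0.8499,-0.5270); ey = (0.5270,0.8499)
θ=126°: P = B + 1.93·ex + -1.83·ey = (-1.6753,0.6637)
θ=328°: B = A + 4.00·(cos328°, sin328°) = (3.3922, -2.1197)
θ=328°: |BD| = 4.1844
θ=328°: circle(B,3.00) ∩ circle(D,7.00): a=-2.6874, h=1.3333
θ=328°:   candidates: C₊=(0.3997,-2.3315) cross=5.579; C₋=(1.7505,-4.6306) cross=-5.579
θ=328°:   branch - wants cross < 0 → take C=(1.7505,-4.6306) (cross=-5.579)
θ=328°: ex = (C−B)/|BC| = (-0.5472,-0.8370); ey = (0.8370,-0.5472)
θ=328°: P = B + 1.93·ex + -1.83·ey = (0.8044,-2.7336)

θ=37°: 0.96 3.84
θ=126°: -1.68 0.66
θ=328°: 0.80 -2.73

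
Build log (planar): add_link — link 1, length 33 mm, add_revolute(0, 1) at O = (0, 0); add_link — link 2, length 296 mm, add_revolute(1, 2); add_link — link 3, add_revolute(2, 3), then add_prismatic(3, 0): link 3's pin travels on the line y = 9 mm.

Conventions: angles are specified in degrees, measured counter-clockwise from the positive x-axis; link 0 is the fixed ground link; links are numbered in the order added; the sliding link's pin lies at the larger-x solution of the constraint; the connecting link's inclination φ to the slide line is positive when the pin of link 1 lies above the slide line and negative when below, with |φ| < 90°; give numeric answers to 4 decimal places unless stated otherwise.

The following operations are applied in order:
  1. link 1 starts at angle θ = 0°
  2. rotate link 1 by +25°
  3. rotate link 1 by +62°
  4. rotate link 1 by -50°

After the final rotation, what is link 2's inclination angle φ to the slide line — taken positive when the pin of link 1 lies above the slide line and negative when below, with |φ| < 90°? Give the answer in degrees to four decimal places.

geometry: r = 33 mm, L = 296 mm, e = 9 mm; θ starts at 0°
rotate link 1 by +25°: θ ← 0° +25° = 25°
rotate link 1 by +62°: θ ← 25° +62° = 87°
rotate link 1 by -50°: θ ← 87° -50° = 37°
h = r sin θ − e = 19.859896 − 9 = 10.859896
sin φ = h / L = 10.859896 / 296 = 0.03668884
φ = arcsin(0.03668884) = 2.102587°

2.1026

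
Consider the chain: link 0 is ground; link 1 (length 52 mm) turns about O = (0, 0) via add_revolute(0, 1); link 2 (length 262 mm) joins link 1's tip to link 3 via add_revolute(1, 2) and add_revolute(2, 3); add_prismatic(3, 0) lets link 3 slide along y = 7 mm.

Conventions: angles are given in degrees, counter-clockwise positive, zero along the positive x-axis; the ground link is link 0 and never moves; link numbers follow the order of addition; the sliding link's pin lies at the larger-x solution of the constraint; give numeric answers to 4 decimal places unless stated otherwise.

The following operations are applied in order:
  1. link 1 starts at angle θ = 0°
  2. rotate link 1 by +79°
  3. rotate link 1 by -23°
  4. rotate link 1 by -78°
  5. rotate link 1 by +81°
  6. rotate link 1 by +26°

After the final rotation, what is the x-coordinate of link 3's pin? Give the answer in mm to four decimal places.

geometry: r = 52 mm, L = 262 mm, e = 7 mm; θ starts at 0°
rotate link 1 by +79°: θ ← 0° +79° = 79°
rotate link 1 by -23°: θ ← 79° -23° = 56°
rotate link 1 by -78°: θ ← 56° -78° = -22°
rotate link 1 by +81°: θ ← -22° +81° = 59°
rotate link 1 by +26°: θ ← 59° +26° = 85°
crank pin P = (r cos θ, r sin θ) = (4.532099, 51.802124)
h = r sin θ − e = 51.802124 − 7 = 44.802124
x = r cos θ + √(L² − h²) = 4.532099 + 258.140988 = 262.673087

262.6731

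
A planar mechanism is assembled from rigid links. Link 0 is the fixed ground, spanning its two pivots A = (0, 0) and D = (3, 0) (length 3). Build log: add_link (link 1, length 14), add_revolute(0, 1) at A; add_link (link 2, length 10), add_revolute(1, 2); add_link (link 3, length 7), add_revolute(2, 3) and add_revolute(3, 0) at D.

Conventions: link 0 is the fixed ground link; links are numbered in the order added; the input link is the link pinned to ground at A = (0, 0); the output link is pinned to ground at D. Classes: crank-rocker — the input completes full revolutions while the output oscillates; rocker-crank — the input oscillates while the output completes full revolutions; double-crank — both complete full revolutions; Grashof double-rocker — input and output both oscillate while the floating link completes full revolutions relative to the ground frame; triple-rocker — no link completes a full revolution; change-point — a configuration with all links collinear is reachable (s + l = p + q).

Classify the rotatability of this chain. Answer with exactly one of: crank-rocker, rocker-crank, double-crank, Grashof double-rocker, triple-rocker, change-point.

lengths: ground=3, input=14, coupler=10, output=7
sorted: s=3 (shortest), l=14 (longest), p+q=17
s + l = 17 vs p + q = 17
s + l = p + q → change-point (collinear configuration reachable)

change-point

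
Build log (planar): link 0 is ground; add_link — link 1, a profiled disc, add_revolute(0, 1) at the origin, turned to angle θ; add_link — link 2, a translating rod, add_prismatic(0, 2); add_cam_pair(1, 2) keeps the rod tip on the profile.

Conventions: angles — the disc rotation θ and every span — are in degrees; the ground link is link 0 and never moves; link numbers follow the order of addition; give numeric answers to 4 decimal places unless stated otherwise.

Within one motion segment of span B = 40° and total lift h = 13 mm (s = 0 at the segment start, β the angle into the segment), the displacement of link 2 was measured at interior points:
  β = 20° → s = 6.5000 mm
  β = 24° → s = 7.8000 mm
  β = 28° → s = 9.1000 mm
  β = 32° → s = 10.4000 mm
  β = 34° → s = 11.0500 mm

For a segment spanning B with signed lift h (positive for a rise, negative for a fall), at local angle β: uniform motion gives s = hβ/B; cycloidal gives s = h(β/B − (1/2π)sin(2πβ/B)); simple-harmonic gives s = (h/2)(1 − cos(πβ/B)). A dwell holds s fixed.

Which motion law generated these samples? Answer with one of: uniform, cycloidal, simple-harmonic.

candidates at β/B = r: uniform s = h·r (linear in β); cycloidal s = h·(r − sin(2πr)/(2π)); simple-harmonic s = (h/2)(1 − cos(πr))
β=20°: printed 6.5000 | uniform 6.5000, cycloidal 6.5000, simple-harmonic 6.5000
β=24°: printed 7.8000 | uniform 7.8000, cycloidal 9.0161, simple-harmonic 8.5086
β=28°: printed 9.1000 | uniform 9.1000, cycloidal 11.0677, simple-harmonic 10.3206
β=32°: printed 10.4000 | uniform 10.4000, cycloidal 12.3677, simple-harmonic 11.7586
β=34°: printed 11.0500 | uniform 11.0500, cycloidal 12.7239, simple-harmonic 12.2915
only one law matches every sample → uniform

uniform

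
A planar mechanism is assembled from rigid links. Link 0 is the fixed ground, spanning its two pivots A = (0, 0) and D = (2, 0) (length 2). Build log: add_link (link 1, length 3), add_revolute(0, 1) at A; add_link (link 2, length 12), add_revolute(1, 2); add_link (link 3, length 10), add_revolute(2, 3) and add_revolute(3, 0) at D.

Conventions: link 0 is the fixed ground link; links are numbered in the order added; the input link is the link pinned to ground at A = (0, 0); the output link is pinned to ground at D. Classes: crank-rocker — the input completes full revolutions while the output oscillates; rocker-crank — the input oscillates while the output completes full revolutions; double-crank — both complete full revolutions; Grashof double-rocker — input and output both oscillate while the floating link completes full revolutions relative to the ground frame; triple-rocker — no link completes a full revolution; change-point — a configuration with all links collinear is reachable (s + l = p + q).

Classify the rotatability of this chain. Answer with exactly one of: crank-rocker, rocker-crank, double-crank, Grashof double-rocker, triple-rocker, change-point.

lengths: ground=2, input=3, coupler=12, output=10
sorted: s=2 (shortest), l=12 (longest), p+q=13
s + l = 14 vs p + q = 13
s + l > p + q → non-Grashof → no link fully rotates → triple-rocker

triple-rocker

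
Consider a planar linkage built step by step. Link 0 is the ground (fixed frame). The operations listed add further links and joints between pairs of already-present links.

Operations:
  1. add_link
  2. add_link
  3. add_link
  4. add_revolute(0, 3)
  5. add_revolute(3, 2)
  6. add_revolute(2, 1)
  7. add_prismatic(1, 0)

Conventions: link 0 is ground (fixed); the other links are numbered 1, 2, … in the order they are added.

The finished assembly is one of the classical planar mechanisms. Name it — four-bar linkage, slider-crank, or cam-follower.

links: 4 (incl. ground); joints: 3 revolute, 1 prismatic, 0 higher (cam) pair, forming one closed loop
4 links, 3 revolutes + 1 prismatic in one loop → slider-crank

slider-crank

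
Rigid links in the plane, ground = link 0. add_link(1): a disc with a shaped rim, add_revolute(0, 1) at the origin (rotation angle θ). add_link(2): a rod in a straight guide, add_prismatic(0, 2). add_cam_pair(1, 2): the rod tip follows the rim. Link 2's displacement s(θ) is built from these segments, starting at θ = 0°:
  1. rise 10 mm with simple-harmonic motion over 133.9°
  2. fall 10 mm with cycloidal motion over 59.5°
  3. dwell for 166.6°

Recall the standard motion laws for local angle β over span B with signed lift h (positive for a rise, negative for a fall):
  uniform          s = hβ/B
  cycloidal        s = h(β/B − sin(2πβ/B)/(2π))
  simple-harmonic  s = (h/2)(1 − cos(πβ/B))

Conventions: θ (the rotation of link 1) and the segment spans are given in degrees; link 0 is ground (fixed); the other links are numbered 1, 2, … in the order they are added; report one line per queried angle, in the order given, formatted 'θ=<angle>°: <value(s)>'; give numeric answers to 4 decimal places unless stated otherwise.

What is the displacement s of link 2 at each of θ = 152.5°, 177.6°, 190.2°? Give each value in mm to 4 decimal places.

segment 1 (0° to 133.9°, simple-harmonic, h = 10) is passed completely: s = 0.0000 + (10) = 10.0000
θ = 152.5° falls in segment 2 (133.9° to 193.4°, cycloidal, h = -10): β = 152.5 − 133.9 = 18.6°, B = 59.5°; Δs = -10·(0.3126 − sin(2π·0.3126)/(2π)) = -1.6561; s = 10.0000 − 1.6561 = 8.3439
θ = 177.6° falls in segment 2 (133.9° to 193.4°, cycloidal, h = -10): β = 177.6 − 133.9 = 43.7°, B = 59.5°; Δs = -10·(0.7345 − sin(2π·0.7345)/(2π)) = -8.9285; s = 10.0000 − 8.9285 = 1.0715
θ = 190.2° falls in segment 2 (133.9° to 193.4°, cycloidal, h = -10): β = 190.2 − 133.9 = 56.3°, B = 59.5°; Δs = -10·(0.9462 − sin(2π·0.9462)/(2π)) = -9.9898; s = 10.0000 − 9.9898 = 0.0102

θ=152.5°: 8.3439
θ=177.6°: 1.0715
θ=190.2°: 0.0102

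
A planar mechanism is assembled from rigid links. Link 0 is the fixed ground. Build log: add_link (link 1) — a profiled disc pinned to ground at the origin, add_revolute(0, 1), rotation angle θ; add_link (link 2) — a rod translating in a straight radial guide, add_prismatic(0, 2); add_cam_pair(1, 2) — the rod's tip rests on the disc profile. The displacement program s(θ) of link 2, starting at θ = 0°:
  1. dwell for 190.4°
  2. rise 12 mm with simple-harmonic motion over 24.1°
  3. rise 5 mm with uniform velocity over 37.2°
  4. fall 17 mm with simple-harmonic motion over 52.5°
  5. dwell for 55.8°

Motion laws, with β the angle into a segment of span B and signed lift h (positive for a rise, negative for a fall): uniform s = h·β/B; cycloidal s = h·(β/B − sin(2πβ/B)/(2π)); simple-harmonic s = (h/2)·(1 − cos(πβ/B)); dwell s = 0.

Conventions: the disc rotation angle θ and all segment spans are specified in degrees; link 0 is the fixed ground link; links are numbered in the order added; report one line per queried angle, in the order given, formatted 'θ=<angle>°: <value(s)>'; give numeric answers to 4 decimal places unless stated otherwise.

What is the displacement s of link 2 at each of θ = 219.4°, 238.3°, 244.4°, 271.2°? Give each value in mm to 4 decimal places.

seg 1 [0°–190.4°] dwell: s stays 0.0000
seg 2 [190.4°–214.5°] simple-harmonic, h=12: full span → s += 12 → s = 12.0000
seg 3 [214.5°–251.7°] uniform, h=5: θ=219.4° here. β=4.9, B=37.2. 5·4.9/37.2 = 0.6586 → s = 12.6586
seg 3 [214.5°–251.7°] uniform, h=5: θ=238.3° here. β=23.8, B=37.2. 5·23.8/37.2 = 3.1989 → s = 15.1989
seg 3 [214.5°–251.7°] uniform, h=5: θ=244.4° here. β=29.9, B=37.2. 5·29.9/37.2 = 4.0188 → s = 16.0188
seg 3 [214.5°–251.7°] uniform, h=5: full span → s += 5 → s = 17.0000
seg 4 [251.7°–304.2°] simple-harmonic, h=-17: θ=271.2° here. β=19.5, B=52.5. -17/2·(1 − cos(π·0.3714)) = -5.1593 → s = 11.8407

θ=219.4°: 12.6586
θ=238.3°: 15.1989
θ=244.4°: 16.0188
θ=271.2°: 11.8407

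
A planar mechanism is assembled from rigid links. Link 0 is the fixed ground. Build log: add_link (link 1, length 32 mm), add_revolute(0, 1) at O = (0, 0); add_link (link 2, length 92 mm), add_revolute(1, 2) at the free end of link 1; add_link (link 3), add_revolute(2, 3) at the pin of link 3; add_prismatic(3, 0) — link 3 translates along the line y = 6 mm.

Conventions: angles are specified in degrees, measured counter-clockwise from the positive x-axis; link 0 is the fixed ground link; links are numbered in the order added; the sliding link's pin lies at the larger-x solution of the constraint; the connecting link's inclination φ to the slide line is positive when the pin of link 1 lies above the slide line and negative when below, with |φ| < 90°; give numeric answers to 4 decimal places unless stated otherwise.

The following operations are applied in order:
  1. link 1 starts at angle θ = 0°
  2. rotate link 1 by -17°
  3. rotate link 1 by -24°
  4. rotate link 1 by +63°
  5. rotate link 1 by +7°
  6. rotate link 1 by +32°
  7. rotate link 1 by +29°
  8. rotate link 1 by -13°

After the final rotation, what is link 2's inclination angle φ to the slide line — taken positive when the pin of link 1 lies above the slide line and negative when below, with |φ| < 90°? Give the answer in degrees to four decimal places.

geometry: r = 32 mm, L = 92 mm, e = 6 mm; θ starts at 0°
rotate link 1 by -17°: θ ← 0° -17° = -17°
rotate link 1 by -24°: θ ← -17° -24° = -41°
rotate link 1 by +63°: θ ← -41° +63° = 22°
rotate link 1 by +7°: θ ← 22° +7° = 29°
rotate link 1 by +32°: θ ← 29° +32° = 61°
rotate link 1 by +29°: θ ← 61° +29° = 90°
rotate link 1 by -13°: θ ← 90° -13° = 77°
h = r sin θ − e = 31.179842 − 6 = 25.179842
sin φ = h / L = 25.179842 / 92 = 0.27369394
φ = arcsin(0.27369394) = 15.884196°

15.8842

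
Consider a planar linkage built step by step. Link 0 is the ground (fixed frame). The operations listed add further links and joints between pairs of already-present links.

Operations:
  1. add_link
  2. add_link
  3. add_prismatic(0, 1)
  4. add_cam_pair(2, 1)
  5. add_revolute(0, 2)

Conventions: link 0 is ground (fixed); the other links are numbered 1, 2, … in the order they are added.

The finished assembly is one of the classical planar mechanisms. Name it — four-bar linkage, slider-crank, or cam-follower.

links: 3 (incl. ground); joints: 1 revolute, 1 prismatic, 1 higher (cam) pair, forming one closed loop
3 links, revolute + prismatic + higher pair in one loop → cam-follower

cam-follower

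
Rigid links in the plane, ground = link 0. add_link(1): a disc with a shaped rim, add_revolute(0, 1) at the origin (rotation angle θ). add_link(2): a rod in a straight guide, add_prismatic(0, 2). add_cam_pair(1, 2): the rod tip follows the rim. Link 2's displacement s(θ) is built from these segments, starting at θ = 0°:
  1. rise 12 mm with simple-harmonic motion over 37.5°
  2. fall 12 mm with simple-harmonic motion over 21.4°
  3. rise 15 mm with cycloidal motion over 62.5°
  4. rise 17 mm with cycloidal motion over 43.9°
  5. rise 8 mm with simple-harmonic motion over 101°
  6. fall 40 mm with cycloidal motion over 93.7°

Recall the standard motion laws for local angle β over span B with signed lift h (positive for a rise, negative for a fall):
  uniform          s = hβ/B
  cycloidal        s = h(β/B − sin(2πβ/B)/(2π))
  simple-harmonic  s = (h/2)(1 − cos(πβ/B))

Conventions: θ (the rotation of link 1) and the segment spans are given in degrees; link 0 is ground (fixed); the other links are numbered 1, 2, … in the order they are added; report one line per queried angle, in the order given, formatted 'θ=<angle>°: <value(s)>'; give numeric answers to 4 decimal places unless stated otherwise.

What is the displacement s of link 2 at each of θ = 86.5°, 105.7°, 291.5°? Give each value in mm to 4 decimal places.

segment 1 (0° to 37.5°, simple-harmonic, h = 12) is passed completely: s = 0.0000 + (12) = 12.0000
segment 2 (37.5° to 58.9°, simple-harmonic, h = -12) is passed completely: s = 12.0000 + (-12) = 0.0000
θ = 86.5° falls in segment 3 (58.9° to 121.4°, cycloidal, h = 15): β = 86.5 − 58.9 = 27.6°, B = 62.5°; Δs = 15·(0.4416 − sin(2π·0.4416)/(2π)) = 5.7675; s = 0.0000 + 5.7675 = 5.7675
θ = 105.7° falls in segment 3 (58.9° to 121.4°, cycloidal, h = 15): β = 105.7 − 58.9 = 46.8°, B = 62.5°; Δs = 15·(0.7488 − sin(2π·0.7488)/(2π)) = 13.6193; s = 0.0000 + 13.6193 = 13.6193
segment 3 (58.9° to 121.4°, cycloidal, h = 15) is passed completely: s = 0.0000 + (15) = 15.0000
segment 4 (121.4° to 165.3°, cycloidal, h = 17) is passed completely: s = 15.0000 + (17) = 32.0000
segment 5 (165.3° to 266.3°, simple-harmonic, h = 8) is passed completely: s = 32.0000 + (8) = 40.0000
θ = 291.5° falls in segment 6 (266.3° to 360°, cycloidal, h = -40): β = 291.5 − 266.3 = 25.2°, B = 93.7°; Δs = -40·(0.2689 − sin(2π·0.2689)/(2π)) = -4.4366; s = 40.0000 − 4.4366 = 35.5634

θ=86.5°: 5.7675
θ=105.7°: 13.6193
θ=291.5°: 35.5634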